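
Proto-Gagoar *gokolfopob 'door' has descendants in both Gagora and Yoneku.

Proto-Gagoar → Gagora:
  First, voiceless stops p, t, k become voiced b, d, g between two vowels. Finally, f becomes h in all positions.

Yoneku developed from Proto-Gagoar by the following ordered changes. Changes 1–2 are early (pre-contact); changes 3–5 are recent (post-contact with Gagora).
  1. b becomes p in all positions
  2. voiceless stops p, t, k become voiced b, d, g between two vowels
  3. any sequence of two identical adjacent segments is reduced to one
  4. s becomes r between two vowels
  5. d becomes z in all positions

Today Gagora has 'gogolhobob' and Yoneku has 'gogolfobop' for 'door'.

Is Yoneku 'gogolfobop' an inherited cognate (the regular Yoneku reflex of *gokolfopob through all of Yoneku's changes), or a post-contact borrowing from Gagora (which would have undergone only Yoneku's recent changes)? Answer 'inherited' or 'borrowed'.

If inherited, *gokolfopob would pass through all of Yoneku's changes:
Yoneku: *gokolfopob > gokolfopop > gogolfobop  (by unconditioned shift, intervocalic voicing)
If borrowed from Gagora 'gogolhobob' after the early changes, it would undergo only the recent ones:
  rule 3 (degemination): no change (gogolhobob)
  rule 4 (rhotacism): no change (gogolhobob)
  rule 5 (unconditioned shift): no change (gogolhobob)
  ⇒ as a loan: gogolhobob
Yoneku 'gogolfobop' matches the inherited outcome exactly, so it is an inherited cognate, not a loan.

inherited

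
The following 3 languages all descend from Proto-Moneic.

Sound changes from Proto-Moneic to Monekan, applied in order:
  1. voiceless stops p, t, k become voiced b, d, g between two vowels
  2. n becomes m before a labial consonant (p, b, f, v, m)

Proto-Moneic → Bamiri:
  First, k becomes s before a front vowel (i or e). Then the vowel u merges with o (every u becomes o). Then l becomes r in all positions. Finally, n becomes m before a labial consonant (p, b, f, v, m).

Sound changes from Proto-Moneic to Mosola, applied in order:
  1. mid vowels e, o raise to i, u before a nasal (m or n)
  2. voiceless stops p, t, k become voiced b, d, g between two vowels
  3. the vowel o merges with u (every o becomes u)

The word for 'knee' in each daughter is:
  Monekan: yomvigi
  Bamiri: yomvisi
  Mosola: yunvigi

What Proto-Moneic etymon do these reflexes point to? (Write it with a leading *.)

Position 2: Monekan has o, Bamiri has o, Mosola has u. Monekan preserves o here (none of its changes turn any other segment into o), so the proto-segment is *o.
Position 6: Monekan has g, Bamiri has s, Mosola has g. Taking the neighbouring segments as reconstructed: Monekan g could go back to *k or *g; Bamiri s could go back to *k or *s; Mosola g could go back to *k or *g — the one source consistent with every daughter is *k.
Position 3: Monekan has m, Bamiri has m, Mosola has n. Mosola preserves n here (none of its changes turn any other segment into n), so the proto-segment is *n.
Continuing position by position gives *yonviki; check it forward:
Monekan: *yonviki > yonvigi > yomvigi  (by intervocalic voicing, nasal place assimilation)
Bamiri: start from *yonviki.
  rule 1 (palatalisation): yonviki → yonvisi
  rule 2: no change — yonvisi
  rule 3: no change — yonvisi
  rule 4 (nasal place assimilation): yonvisi → yomvisi
  ⇒ Bamiri yomvisi
Mosola: *yonviki > yunviki > yunvigi  (by pre-nasal raising, intervocalic voicing)
No other proto-form is consistent with every reflex, so the reconstruction is *yonviki.

*yonviki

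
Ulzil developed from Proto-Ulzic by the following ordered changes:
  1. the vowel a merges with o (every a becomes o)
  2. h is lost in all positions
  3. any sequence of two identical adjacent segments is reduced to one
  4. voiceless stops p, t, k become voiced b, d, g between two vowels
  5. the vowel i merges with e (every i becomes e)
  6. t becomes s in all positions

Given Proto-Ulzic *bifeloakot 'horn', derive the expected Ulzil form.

befelogos

Ulzil: *bifeloakot
  bifeloakot → bifelookot   [vowel merger]
  bifelookot (rule 2 does not apply)
  bifelookot → bifelokot   [degemination]
  bifelokot → bifelogot   [intervocalic voicing]
  bifelogot → befelogot   [vowel merger]
  befelogot → befelogos   [unconditioned shift]
  giving Ulzil befelogos.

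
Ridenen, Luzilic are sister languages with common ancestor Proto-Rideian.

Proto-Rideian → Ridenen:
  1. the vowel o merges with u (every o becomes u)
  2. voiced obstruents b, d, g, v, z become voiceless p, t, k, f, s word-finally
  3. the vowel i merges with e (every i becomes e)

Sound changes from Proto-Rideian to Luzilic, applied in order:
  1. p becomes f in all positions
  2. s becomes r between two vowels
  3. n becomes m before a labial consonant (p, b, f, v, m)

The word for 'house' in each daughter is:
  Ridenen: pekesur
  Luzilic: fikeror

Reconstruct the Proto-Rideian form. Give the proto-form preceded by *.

*pikesor

Position 5: Ridenen has s, Luzilic has r. Taking the neighbouring segments as reconstructed: Ridenen s can only go back to *s; Luzilic r could go back to *s or *r — the one source consistent with every daughter is *s.
Position 6: Ridenen has u, Luzilic has o. Luzilic preserves o here (none of its changes turn any other segment into o), so the proto-segment is *o.
Position 2: Ridenen has e, Luzilic has i. Luzilic preserves i here (none of its changes turn any other segment into i), so the proto-segment is *i.
Continuing position by position gives *pikesor; check it forward:
Ridenen: start from *pikesor.
  rule 1 (vowel merger): pikesor → pikesur
  rule 2: no change — pikesur
  rule 3 (vowel merger): pikesur → pekesur
  ⇒ Ridenen pekesur
Luzilic: *pikesor
  pikesor → fikesor   [unconditioned shift]
  fikesor → fikeror   [rhotacism]
  fikeror (rule 3 does not apply)
  giving Luzilic fikeror.
No other proto-form is consistent with every reflex, so the reconstruction is *pikesor.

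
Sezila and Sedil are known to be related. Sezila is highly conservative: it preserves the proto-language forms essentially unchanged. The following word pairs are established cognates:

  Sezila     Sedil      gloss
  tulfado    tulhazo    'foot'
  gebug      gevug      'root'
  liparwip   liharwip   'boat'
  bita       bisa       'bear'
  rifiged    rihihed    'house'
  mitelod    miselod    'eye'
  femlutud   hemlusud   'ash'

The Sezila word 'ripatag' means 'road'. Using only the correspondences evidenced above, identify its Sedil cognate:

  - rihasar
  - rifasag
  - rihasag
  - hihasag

liparwip ~ liharwip — Sezila p corresponds to Sedil h between vowels (before a back vowel).
bita ~ bisa — Sezila t corresponds to Sedil s between vowels (before a back vowel).
Applying these to Sezila 'ripatag':
  ripatag → rihatag   (p→h between vowels (before a back vowel))
  rihatag → rihasag   (t→s between vowels (before a back vowel))
So the Sedil cognate is 'rihasag'.

rihasag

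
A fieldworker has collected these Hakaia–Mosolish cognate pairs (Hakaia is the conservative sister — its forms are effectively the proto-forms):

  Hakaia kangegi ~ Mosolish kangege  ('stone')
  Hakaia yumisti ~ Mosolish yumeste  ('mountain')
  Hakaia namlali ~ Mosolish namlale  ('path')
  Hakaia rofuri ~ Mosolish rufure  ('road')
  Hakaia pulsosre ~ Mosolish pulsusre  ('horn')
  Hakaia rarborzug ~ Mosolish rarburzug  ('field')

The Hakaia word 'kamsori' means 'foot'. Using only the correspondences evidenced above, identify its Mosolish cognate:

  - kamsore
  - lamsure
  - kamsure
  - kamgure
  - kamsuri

kamsure

rarborzug ~ rarburzug — Hakaia o corresponds to Mosolish u after a consonant, before r.
kangegi ~ kangege, yumisti ~ yumeste — Hakaia i corresponds to Mosolish e word-finally.
Applying these to Hakaia 'kamsori':
  kamsori → kamsuri   (o→u after a consonant, before r)
  kamsuri → kamsure   (i→e word-finally)
So the Mosolish cognate is 'kamsure'.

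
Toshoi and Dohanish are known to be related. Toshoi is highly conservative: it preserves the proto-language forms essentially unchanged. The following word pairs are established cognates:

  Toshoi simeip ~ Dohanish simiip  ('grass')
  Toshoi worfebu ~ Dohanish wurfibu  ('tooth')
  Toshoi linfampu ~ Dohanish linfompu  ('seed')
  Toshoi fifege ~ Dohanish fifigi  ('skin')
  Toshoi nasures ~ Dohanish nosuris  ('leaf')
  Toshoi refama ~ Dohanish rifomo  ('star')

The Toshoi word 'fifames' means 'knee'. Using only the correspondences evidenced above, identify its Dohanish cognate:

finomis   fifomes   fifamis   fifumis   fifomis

linfampu ~ linfompu, refama ~ rifomo — Toshoi a corresponds to Dohanish o after a consonant, before a nasal.
fifege ~ fifigi, nasures ~ nosuris — Toshoi e corresponds to Dohanish i after a consonant, before a consonant other than r, m, n, p, b, f, v.
Applying these to Toshoi 'fifames':
  fifames → fifomes   (a→o after a consonant, before a nasal)
  fifomes → fifomis   (e→i after a consonant, before a consonant other than r, m, n, p, b, f, v)
So the Dohanish cognate is 'fifomis'.

fifomis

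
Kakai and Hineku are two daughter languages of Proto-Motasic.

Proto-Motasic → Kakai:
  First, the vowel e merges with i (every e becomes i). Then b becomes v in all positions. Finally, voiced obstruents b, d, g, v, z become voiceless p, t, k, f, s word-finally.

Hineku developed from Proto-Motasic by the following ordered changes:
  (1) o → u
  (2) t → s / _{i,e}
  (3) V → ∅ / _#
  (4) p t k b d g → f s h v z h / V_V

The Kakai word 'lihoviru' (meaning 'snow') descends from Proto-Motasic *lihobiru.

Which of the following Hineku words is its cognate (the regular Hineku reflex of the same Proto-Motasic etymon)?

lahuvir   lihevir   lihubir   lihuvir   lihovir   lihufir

Hineku: *lihobiru > lihubiru > lihubir > lihuvir  (by vowel merger, apocope, intervocalic lenition)
The other candidates each miss or misapply at least one Hineku change.

lihuvir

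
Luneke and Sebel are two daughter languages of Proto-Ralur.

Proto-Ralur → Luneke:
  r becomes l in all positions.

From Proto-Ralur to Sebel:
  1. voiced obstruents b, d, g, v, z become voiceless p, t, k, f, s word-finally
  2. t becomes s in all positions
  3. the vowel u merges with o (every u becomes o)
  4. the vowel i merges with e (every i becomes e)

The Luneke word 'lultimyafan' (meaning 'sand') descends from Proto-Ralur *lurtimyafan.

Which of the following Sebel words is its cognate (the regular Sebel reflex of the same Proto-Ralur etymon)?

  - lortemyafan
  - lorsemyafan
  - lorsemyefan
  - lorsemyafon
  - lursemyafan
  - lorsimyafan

lorsemyafan

Sebel: *lurtimyafan
  lurtimyafan (rule 1 does not apply)
  lurtimyafan → lursimyafan   [unconditioned shift]
  lursimyafan → lorsimyafan   [vowel merger]
  lorsimyafan → lorsemyafan   [vowel merger]
  giving Sebel lorsemyafan.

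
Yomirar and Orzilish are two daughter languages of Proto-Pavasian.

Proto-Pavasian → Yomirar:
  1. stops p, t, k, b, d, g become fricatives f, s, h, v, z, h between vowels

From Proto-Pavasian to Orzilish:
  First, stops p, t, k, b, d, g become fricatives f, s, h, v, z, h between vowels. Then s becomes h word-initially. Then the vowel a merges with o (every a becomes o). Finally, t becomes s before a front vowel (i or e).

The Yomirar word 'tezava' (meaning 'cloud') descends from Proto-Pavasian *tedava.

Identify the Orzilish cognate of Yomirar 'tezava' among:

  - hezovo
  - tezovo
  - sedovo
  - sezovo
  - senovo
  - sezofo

sezovo

Orzilish: *tedava
  tedava → tezava   [intervocalic lenition]
  tezava (rule 2 does not apply)
  tezava → tezovo   [vowel merger]
  tezovo → sezovo   [palatalisation]
  giving Orzilish sezovo.
The other candidates each miss or misapply at least one Orzilish change.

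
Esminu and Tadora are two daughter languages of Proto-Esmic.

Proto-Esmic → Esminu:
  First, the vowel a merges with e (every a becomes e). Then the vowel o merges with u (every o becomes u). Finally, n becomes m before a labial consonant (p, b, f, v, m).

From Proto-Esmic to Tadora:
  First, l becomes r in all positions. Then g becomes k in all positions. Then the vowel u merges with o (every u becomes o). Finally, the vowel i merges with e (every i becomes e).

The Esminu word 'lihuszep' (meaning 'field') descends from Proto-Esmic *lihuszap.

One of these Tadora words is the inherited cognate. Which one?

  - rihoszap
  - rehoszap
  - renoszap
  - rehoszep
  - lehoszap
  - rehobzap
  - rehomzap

Tadora: start from *lihuszap.
  rule 1 (unconditioned shift): lihuszap → rihuszap
  rule 2: no change — rihuszap
  rule 3 (vowel merger): rihuszap → rihoszap
  rule 4 (vowel merger): rihoszap → rehoszap
  ⇒ Tadora rehoszap
Among the options, 'rehoszap' alone shows every Tadora change applied in order.

rehoszap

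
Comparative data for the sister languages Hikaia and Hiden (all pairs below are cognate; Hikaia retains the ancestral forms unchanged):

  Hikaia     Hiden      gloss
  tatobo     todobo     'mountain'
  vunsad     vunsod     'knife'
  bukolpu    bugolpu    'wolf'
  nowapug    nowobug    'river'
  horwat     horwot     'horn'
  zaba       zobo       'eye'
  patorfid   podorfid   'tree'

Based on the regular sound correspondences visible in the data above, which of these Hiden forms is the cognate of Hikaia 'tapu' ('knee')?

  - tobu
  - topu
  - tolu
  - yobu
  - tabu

tobu

nowapug ~ nowobug — Hikaia a corresponds to Hiden o after a consonant, before a labial obstruent.
nowapug ~ nowobug — Hikaia p corresponds to Hiden b between vowels (before a back vowel).
Applying these to Hikaia 'tapu':
  tapu → topu   (a→o after a consonant, before a labial obstruent)
  topu → tobu   (p→b between vowels (before a back vowel))
So the Hiden cognate is 'tobu'.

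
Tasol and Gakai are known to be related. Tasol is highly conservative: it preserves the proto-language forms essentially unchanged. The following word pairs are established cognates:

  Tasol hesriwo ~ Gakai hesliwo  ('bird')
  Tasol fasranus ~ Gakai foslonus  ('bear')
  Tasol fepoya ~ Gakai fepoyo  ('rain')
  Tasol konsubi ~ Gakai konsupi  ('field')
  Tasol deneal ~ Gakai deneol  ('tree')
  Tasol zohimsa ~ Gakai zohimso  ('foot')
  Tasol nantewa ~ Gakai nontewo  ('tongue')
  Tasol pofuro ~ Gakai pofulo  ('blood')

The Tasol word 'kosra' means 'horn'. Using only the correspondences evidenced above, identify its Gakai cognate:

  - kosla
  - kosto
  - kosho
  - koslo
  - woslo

koslo

fasranus ~ foslonus — Tasol r corresponds to Gakai l after a consonant, before a back vowel.
fepoya ~ fepoyo, zohimsa ~ zohimso — Tasol a corresponds to Gakai o word-finally.
Applying these to Tasol 'kosra':
  kosra → kosla   (r→l after a consonant, before a back vowel)
  kosla → koslo   (a→o word-finally)
So the Gakai cognate is 'koslo'.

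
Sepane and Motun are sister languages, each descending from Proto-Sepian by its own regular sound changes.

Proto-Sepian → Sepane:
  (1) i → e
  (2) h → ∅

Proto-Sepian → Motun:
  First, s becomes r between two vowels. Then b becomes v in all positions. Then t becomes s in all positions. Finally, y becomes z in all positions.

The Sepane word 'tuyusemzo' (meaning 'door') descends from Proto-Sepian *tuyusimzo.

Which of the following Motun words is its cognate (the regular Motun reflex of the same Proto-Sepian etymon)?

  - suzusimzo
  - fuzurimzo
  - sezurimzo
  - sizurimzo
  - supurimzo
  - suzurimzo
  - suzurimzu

Motun: start from *tuyusimzo.
  rule 1 (rhotacism): tuyusimzo → tuyurimzo
  rule 2: no change — tuyurimzo
  rule 3 (unconditioned shift): tuyurimzo → suyurimzo
  rule 4 (unconditioned shift): suyurimzo → suzurimzo
  ⇒ Motun suzurimzo
Only 'suzurimzo' matches the regular Motun development of *tuyusimzo.

suzurimzo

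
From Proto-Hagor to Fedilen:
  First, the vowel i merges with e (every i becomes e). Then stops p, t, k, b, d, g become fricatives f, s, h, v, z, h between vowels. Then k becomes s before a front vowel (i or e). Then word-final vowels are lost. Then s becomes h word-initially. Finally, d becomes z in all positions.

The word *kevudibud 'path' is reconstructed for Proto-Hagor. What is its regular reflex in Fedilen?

Fedilen: *kevudibud
  kevudibud → kevudebud   [vowel merger]
  kevudebud → kevuzevud   [intervocalic lenition]
  kevuzevud → sevuzevud   [palatalisation]
  sevuzevud (rule 4 does not apply)
  sevuzevud → hevuzevud   [debuccalisation]
  hevuzevud → hevuzevuz   [unconditioned shift]
  giving Fedilen hevuzevuz.

hevuzevuz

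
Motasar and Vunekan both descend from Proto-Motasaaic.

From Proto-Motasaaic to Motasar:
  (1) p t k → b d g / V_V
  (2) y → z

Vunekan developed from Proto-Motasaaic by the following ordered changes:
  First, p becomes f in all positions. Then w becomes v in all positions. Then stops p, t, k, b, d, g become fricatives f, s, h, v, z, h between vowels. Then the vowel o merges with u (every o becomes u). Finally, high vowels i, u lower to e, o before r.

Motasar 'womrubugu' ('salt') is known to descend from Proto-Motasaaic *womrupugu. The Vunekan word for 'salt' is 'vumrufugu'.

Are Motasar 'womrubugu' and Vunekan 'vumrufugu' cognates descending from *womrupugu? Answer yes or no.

Derive the expected Vunekan reflex of *womrupugu:
Vunekan: *womrupugu
  womrupugu → womrufugu   [unconditioned shift]
  womrufugu → vomrufugu   [unconditioned shift]
  vomrufugu → vomrufuhu   [intervocalic lenition]
  vomrufuhu → vumrufuhu   [vowel merger]
  vumrufuhu (rule 5 does not apply)
  giving Vunekan vumrufuhu.
The regular Vunekan reflex would be 'vumrufuhu', but the attested form is 'vumrufugu'. The correspondence is irregular, so they are not cognates (the Vunekan form has a different source).

no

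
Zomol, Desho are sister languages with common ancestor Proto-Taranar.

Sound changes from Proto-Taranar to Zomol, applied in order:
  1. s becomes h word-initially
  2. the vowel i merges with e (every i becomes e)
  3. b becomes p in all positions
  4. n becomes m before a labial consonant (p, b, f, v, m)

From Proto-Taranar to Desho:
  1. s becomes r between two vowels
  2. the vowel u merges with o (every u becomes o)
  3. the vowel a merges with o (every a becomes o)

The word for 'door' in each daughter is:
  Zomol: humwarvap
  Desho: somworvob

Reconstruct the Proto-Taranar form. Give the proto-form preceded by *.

Position 9: Zomol has p, Desho has b. Desho preserves b here (none of its changes turn any other segment into b), so the proto-segment is *b.
Position 5: Zomol has a, Desho has o. Zomol preserves a here (none of its changes turn any other segment into a), so the proto-segment is *a.
Position 2: Zomol has u, Desho has o. Zomol preserves u here (none of its changes turn any other segment into u), so the proto-segment is *u.
Verify the candidate proto-form against each daughter:
Zomol: start from *sumwarvab.
  rule 1 (debuccalisation): sumwarvab → humwarvab
  rule 2: no change — humwarvab
  rule 3 (unconditioned shift): humwarvab → humwarvap
  rule 4: no change — humwarvap
  ⇒ Zomol humwarvap
Desho: *sumwarvab > somwarvab > somworvob  (by vowel merger, vowel merger)
No other proto-form is consistent with every reflex, so the reconstruction is *sumwarvab.

*sumwarvab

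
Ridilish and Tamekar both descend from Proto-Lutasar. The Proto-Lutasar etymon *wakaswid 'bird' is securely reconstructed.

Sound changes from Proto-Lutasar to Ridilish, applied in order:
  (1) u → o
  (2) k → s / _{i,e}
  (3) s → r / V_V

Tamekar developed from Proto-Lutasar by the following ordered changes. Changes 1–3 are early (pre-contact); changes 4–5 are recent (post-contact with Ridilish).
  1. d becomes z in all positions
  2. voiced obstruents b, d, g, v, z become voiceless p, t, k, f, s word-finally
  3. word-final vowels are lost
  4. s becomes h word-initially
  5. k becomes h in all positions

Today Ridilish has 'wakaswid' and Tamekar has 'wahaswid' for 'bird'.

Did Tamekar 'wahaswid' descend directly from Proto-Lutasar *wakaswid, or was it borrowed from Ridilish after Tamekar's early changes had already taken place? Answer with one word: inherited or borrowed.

If inherited, *wakaswid would pass through all of Tamekar's changes:
Tamekar: *wakaswid
  wakaswid → wakaswiz   [unconditioned shift]
  wakaswiz → wakaswis   [final devoicing]
  wakaswis (rule 3 does not apply)
  wakaswis (rule 4 does not apply)
  wakaswis → wahaswis   [unconditioned shift]
  giving Tamekar wahaswis.
If borrowed from Ridilish 'wakaswid' after the early changes, it would undergo only the recent ones:
  rule 4 (debuccalisation): no change (wakaswid)
  rule 5 (unconditioned shift): wakaswid → wahaswid
  ⇒ as a loan: wahaswid
Tamekar 'wahaswid' matches the loan outcome 'wahaswid', not the inherited 'wahaswis' — it skipped the early Tamekar changes, so it was borrowed from Ridilish.

borrowed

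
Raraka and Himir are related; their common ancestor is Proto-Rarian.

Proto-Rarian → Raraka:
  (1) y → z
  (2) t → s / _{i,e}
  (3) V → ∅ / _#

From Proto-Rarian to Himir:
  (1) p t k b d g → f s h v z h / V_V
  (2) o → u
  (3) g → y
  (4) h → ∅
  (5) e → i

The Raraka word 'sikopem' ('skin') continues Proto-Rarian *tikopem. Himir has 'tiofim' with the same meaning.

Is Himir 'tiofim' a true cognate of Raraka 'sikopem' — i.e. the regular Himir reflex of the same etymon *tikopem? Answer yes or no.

Derive the expected Himir reflex of *tikopem:
Himir: start from *tikopem.
  rule 1 (intervocalic lenition): tikopem → tihofem
  rule 2 (vowel merger): tihofem → tihufem
  rule 3: no change — tihufem
  rule 4 (h-loss): tihufem → tiufem
  rule 5 (vowel merger): tiufem → tiufim
  ⇒ Himir tiufim
The regular Himir reflex would be 'tiufim', but the attested form is 'tiofim'. The correspondence is irregular, so they are not cognates (the Himir form has a different source).

no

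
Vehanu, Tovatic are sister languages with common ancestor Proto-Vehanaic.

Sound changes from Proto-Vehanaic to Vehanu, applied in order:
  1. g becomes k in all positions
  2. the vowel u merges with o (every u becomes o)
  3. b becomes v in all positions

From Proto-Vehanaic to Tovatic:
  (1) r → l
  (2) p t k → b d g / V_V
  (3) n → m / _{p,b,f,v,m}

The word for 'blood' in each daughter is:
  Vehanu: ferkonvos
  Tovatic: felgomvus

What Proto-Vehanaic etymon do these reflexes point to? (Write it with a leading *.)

Position 4: Vehanu has k, Tovatic has g. Taking the neighbouring segments as reconstructed: Vehanu k could go back to *k or *g; Tovatic g can only go back to *g — the one source consistent with every daughter is *g.
Position 8: Vehanu has o, Tovatic has u. Tovatic preserves u here (none of its changes turn any other segment into u), so the proto-segment is *u.
Verify the candidate proto-form against each daughter:
Vehanu: *fergonvus > ferkonvus > ferkonvos  (by unconditioned shift, vowel merger)
Tovatic: *fergonvus
  fergonvus → felgonvus   [unconditioned shift]
  felgonvus (rule 2 does not apply)
  felgonvus → felgomvus   [nasal place assimilation]
  giving Tovatic felgomvus.
No other proto-form is consistent with every reflex, so the reconstruction is *fergonvus.

*fergonvus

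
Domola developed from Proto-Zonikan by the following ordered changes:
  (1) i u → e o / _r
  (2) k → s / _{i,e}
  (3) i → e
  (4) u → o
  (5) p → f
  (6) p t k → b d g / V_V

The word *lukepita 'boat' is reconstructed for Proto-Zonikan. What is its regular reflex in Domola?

Domola: *lukepita > lusepita > lusepeta > losepeta > losefeta > losefeda  (by palatalisation, vowel merger, vowel merger, unconditioned shift, intervocalic voicing)

losefeda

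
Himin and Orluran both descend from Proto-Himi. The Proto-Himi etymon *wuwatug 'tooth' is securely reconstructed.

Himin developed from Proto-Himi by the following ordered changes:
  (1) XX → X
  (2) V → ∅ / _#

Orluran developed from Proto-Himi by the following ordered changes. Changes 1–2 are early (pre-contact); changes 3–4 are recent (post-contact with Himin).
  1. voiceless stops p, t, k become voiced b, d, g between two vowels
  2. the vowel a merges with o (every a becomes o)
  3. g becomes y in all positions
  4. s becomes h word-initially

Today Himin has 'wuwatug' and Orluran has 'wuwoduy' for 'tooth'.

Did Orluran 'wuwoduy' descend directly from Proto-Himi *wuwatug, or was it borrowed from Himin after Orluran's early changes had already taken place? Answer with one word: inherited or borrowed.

inherited

If inherited, *wuwatug would pass through all of Orluran's changes:
Orluran: start from *wuwatug.
  rule 1 (intervocalic voicing): wuwatug → wuwadug
  rule 2 (vowel merger): wuwadug → wuwodug
  rule 3 (unconditioned shift): wuwodug → wuwoduy
  rule 4: no change — wuwoduy
  ⇒ Orluran wuwoduy
If borrowed from Himin 'wuwatug' after the early changes, it would undergo only the recent ones:
  rule 3 (unconditioned shift): wuwatug → wuwatuy
  rule 4 (debuccalisation): no change (wuwatuy)
  ⇒ as a loan: wuwatuy
Orluran 'wuwoduy' matches the inherited outcome exactly, so it is an inherited cognate, not a loan.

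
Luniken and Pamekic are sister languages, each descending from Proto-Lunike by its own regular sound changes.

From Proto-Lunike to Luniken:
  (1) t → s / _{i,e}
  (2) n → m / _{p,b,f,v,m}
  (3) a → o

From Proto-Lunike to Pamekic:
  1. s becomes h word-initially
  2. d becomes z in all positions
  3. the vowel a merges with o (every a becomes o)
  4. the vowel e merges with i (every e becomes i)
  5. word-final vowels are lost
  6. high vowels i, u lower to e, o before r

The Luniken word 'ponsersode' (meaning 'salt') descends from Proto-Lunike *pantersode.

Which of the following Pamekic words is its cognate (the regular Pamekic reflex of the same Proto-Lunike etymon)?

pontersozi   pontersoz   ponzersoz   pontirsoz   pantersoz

pontersoz

Pamekic: *pantersode > pantersoze > pontersoze > pontirsozi > pontirsoz > pontersoz  (by unconditioned shift, vowel merger, vowel merger, apocope, pre-rhotic lowering)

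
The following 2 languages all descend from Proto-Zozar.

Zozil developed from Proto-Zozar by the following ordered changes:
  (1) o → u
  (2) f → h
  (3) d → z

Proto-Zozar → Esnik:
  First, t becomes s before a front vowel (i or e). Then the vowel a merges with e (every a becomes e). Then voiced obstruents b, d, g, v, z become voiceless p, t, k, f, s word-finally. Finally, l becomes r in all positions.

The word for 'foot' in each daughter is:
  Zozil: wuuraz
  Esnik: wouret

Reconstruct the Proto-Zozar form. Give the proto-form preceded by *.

*wourad

Position 6: Zozil has z, Esnik has t. Taking the neighbouring segments as reconstructed: Zozil z could go back to *d or *z; Esnik t could go back to *t or *d — the one source consistent with every daughter is *d.
Position 2: Zozil has u, Esnik has o. Esnik preserves o here (none of its changes turn any other segment into o), so the proto-segment is *o.
This points to *wourad. Verify forward in each daughter:
Zozil: start from *wourad.
  rule 1 (vowel merger): wourad → wuurad
  rule 2: no change — wuurad
  rule 3 (unconditioned shift): wuurad → wuuraz
  ⇒ Zozil wuuraz
Esnik: *wourad > woured > wouret  (by vowel merger, final devoicing)
*wourad is the unique common source.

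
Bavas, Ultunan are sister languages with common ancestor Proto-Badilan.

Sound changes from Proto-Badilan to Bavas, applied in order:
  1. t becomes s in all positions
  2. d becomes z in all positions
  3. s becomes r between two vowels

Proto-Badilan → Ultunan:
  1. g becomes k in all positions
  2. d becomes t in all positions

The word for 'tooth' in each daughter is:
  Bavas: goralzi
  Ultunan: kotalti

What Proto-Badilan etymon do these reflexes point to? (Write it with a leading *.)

*gotaldi

Position 6: Bavas has z, Ultunan has t. Taking the neighbouring segments as reconstructed: Bavas z could go back to *d or *z; Ultunan t could go back to *t or *d — the one source consistent with every daughter is *d.
Position 3: Bavas has r, Ultunan has t. Taking the neighbouring segments as reconstructed: Bavas r could go back to *t or *s or *r; Ultunan t could go back to *t or *d — the one source consistent with every daughter is *t.
Position 1: Bavas has g, Ultunan has k. Bavas preserves g here (none of its changes turn any other segment into g), so the proto-segment is *g.
Continuing position by position gives *gotaldi; check it forward:
Bavas: *gotaldi
  gotaldi → gosaldi   [unconditioned shift]
  gosaldi → gosalzi   [unconditioned shift]
  gosalzi → goralzi   [rhotacism]
  giving Bavas goralzi.
Ultunan: start from *gotaldi.
  rule 1 (unconditioned shift): gotaldi → kotaldi
  rule 2 (unconditioned shift): kotaldi → kotalti
  ⇒ Ultunan kotalti
No other proto-form is consistent with every reflex, so the reconstruction is *gotaldi.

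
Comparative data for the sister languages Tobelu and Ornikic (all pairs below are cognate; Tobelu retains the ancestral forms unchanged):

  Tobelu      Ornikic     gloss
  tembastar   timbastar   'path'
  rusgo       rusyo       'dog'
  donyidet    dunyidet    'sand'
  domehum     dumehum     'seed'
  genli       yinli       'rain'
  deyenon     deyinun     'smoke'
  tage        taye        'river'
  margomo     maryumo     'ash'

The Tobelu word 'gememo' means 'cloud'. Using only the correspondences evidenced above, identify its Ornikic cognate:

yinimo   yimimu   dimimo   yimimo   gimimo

yimimo

genli ~ yinli — Tobelu g corresponds to Ornikic y word-initially before a front vowel.
tembastar ~ timbastar — Tobelu e corresponds to Ornikic i after a consonant, before a nasal.
Applying these to Tobelu 'gememo':
  gememo → yememo   (g→y word-initially before a front vowel)
  yememo → yimemo   (e→i after a consonant, before a nasal)
  yimemo → yimimo   (e→i after a consonant, before a nasal)
So the Ornikic cognate is 'yimimo'.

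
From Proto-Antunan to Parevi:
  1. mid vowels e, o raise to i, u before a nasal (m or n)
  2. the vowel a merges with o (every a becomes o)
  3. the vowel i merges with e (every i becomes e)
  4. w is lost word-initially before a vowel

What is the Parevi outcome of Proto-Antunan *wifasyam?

efosyom

Parevi: *wifasyam > wifosyom > wefosyom > efosyom  (by vowel merger, vowel merger, glide loss)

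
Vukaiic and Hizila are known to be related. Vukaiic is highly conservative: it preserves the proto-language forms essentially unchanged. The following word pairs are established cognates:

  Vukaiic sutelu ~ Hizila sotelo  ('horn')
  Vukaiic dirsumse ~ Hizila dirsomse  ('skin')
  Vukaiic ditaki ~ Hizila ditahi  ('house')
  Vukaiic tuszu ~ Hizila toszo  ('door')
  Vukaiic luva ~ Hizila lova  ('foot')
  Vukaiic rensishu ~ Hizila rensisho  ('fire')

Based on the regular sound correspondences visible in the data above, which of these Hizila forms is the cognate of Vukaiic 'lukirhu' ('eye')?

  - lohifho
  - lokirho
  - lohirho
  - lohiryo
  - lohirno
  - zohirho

lohirho

sutelu ~ sotelo, tuszu ~ toszo — Vukaiic u corresponds to Hizila o after a consonant, before a consonant other than r, m, n, p, b, f, v.
ditaki ~ ditahi — Vukaiic k corresponds to Hizila h between vowels (before a front vowel).
sutelu ~ sotelo, tuszu ~ toszo — Vukaiic u corresponds to Hizila o word-finally.
Applying these to Vukaiic 'lukirhu':
  lukirhu → lokirhu   (u→o after a consonant, before a consonant other than r, m, n, p, b, f, v)
  lokirhu → lohirhu   (k→h between vowels (before a front vowel))
  lohirhu → lohirho   (u→o word-finally)
So the Hizila cognate is 'lohirho'.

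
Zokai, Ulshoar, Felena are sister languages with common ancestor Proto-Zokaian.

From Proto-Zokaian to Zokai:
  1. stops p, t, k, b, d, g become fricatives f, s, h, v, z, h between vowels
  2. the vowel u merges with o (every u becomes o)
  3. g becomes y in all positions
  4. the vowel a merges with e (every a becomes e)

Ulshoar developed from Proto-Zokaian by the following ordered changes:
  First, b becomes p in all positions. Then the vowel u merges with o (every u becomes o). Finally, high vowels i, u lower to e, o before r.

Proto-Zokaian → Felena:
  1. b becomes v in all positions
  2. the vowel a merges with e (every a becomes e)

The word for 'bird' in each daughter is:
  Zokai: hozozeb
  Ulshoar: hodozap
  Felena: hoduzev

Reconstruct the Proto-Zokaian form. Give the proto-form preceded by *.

*hoduzab

Position 7: Zokai has b, Ulshoar has p, Felena has v. Zokai preserves b here (none of its changes turn any other segment into b), so the proto-segment is *b.
Position 6: Zokai has e, Ulshoar has a, Felena has e. Ulshoar preserves a here (none of its changes turn any other segment into a), so the proto-segment is *a.
Position 3: Zokai has z, Ulshoar has d, Felena has d. Ulshoar preserves d here (none of its changes turn any other segment into d), so the proto-segment is *d.
Verify the candidate proto-form against each daughter:
Zokai: *hoduzab > hozuzab > hozozab > hozozeb  (by intervocalic lenition, vowel merger, vowel merger)
Ulshoar: *hoduzab
  hoduzab → hoduzap   [unconditioned shift]
  hoduzap → hodozap   [vowel merger]
  hodozap (rule 3 does not apply)
  giving Ulshoar hodozap.
Felena: *hoduzab > hoduzav > hoduzev  (by unconditioned shift, vowel merger)
Only *hoduzab yields all of Zokai hozozeb, Ulshoar hodozap, Felena hoduzev.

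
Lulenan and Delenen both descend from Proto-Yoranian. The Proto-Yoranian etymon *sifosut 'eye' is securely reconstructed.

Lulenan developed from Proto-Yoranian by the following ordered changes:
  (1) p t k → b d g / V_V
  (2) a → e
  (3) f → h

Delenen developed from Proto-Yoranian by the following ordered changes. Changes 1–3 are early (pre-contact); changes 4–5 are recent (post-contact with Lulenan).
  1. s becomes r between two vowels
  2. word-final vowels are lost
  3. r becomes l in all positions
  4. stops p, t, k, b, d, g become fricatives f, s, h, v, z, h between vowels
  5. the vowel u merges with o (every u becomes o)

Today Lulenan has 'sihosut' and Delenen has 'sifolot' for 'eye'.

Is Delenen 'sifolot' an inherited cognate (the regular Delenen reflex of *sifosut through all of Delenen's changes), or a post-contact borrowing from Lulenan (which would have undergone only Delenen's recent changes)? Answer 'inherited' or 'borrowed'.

If inherited, *sifosut would pass through all of Delenen's changes:
Delenen: start from *sifosut.
  rule 1 (rhotacism): sifosut → siforut
  rule 2: no change — siforut
  rule 3 (unconditioned shift): siforut → sifolut
  rule 4: no change — sifolut
  rule 5 (vowel merger): sifolut → sifolot
  ⇒ Delenen sifolot
If borrowed from Lulenan 'sihosut' after the early changes, it would undergo only the recent ones:
  rule 4 (intervocalic lenition): no change (sihosut)
  rule 5 (vowel merger): sihosut → sihosot
  ⇒ as a loan: sihosot
Delenen 'sifolot' matches the inherited outcome exactly, so it is an inherited cognate, not a loan.

inherited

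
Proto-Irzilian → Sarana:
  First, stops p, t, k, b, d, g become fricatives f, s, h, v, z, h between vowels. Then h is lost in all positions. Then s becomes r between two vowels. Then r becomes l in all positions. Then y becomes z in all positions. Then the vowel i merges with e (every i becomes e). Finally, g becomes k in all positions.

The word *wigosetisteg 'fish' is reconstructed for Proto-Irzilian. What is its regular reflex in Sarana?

Sarana: start from *wigosetisteg.
  rule 1 (intervocalic lenition): wigosetisteg → wihosesisteg
  rule 2 (h-loss): wihosesisteg → wiosesisteg
  rule 3 (rhotacism): wiosesisteg → wioreristeg
  rule 4 (unconditioned shift): wioreristeg → wiolelisteg
  rule 5: no change — wiolelisteg
  rule 6 (vowel merger): wiolelisteg → weolelesteg
  rule 7 (unconditioned shift): weolelesteg → weolelestek
  ⇒ Sarana weolelestek

weolelestek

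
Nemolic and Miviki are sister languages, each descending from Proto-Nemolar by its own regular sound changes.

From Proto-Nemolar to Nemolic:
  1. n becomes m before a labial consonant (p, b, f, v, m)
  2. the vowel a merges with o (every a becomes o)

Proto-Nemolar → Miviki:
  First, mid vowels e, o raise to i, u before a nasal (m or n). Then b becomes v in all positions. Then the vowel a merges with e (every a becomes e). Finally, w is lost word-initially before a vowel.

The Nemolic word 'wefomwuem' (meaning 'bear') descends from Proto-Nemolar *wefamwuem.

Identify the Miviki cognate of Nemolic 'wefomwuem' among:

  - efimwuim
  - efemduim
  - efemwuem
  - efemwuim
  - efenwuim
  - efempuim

efemwuim

Miviki: *wefamwuem
  wefamwuem → wefamwuim   [pre-nasal raising]
  wefamwuim (rule 2 does not apply)
  wefamwuim → wefemwuim   [vowel merger]
  wefemwuim → efemwuim   [glide loss]
  giving Miviki efemwuim.
Only 'efemwuim' matches the regular Miviki development of *wefamwuem.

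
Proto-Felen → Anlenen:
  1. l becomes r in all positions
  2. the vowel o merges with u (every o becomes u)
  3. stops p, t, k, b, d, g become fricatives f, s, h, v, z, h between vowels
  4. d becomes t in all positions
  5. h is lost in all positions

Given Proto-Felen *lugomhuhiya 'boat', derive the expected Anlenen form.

ruumuiya

Anlenen: *lugomhuhiya > rugomhuhiya > rugumhuhiya > ruhumhuhiya > ruumuiya  (by unconditioned shift, vowel merger, intervocalic lenition, h-loss)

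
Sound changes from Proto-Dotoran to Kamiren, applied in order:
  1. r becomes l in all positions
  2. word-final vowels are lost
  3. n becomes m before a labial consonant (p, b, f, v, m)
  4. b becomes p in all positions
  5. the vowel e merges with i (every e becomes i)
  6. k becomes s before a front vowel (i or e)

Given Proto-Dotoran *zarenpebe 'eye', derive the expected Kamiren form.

Kamiren: *zarenpebe > zalenpebe > zalenpeb > zalempeb > zalempep > zalimpip  (by unconditioned shift, apocope, nasal place assimilation, unconditioned shift, vowel merger)

zalimpip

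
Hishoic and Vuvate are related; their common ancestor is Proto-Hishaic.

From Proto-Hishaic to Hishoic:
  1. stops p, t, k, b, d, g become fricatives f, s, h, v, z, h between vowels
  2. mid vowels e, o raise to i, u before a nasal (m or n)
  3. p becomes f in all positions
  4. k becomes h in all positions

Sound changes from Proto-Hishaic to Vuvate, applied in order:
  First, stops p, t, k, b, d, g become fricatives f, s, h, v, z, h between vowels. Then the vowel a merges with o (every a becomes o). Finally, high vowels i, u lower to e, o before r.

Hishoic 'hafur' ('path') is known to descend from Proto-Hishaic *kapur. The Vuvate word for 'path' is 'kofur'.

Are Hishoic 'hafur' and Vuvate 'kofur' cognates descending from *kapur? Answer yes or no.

no

Derive the expected Vuvate reflex of *kapur:
Vuvate: start from *kapur.
  rule 1 (intervocalic lenition): kapur → kafur
  rule 2 (vowel merger): kafur → kofur
  rule 3 (pre-rhotic lowering): kofur → kofor
  ⇒ Vuvate kofor
The regular Vuvate reflex would be 'kofor', but the attested form is 'kofur'. The correspondence is irregular, so they are not cognates (the Vuvate form has a different source).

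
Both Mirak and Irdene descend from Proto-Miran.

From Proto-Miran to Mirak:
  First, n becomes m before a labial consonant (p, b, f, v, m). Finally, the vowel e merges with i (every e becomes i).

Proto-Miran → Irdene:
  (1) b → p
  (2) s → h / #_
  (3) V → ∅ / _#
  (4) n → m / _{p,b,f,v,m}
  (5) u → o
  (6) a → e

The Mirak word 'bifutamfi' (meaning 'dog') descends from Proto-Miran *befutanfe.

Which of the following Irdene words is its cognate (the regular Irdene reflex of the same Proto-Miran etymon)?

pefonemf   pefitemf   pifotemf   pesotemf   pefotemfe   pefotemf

pefotemf

Irdene: start from *befutanfe.
  rule 1 (unconditioned shift): befutanfe → pefutanfe
  rule 2: no change — pefutanfe
  rule 3 (apocope): pefutanfe → pefutanf
  rule 4 (nasal place assimilation): pefutanf → pefutamf
  rule 5 (vowel merger): pefutamf → pefotamf
  rule 6 (vowel merger): pefotamf → pefotemf
  ⇒ Irdene pefotemf
Among the options, 'pefotemf' alone shows every Irdene change applied in order.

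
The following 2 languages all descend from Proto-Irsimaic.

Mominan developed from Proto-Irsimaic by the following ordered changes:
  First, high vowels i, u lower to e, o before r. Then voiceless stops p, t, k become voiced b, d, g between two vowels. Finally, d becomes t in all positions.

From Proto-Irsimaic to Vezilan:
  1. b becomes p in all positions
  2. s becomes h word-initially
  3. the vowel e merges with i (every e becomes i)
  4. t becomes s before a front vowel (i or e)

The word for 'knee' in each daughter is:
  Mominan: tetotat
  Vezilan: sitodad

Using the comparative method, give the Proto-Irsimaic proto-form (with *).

Position 1: Mominan has t, Vezilan has s. Taking the neighbouring segments as reconstructed: Mominan t could go back to *t or *d; Vezilan s can only go back to *t — the one source consistent with every daughter is *t.
Position 5: Mominan has t, Vezilan has d. Vezilan preserves d here (none of its changes turn any other segment into d), so the proto-segment is *d.
Position 2: Mominan has e, Vezilan has i. Taking the neighbouring segments as reconstructed: Mominan e can only go back to *e; Vezilan i could go back to *e or *i — the one source consistent with every daughter is *e.
Continuing position by position gives *tetodad; check it forward:
Mominan: *tetodad > tedodad > tetotat  (by intervocalic voicing, unconditioned shift)
Vezilan: *tetodad
  tetodad (rule 1 does not apply)
  tetodad (rule 2 does not apply)
  tetodad → titodad   [vowel merger]
  titodad → sitodad   [palatalisation]
  giving Vezilan sitodad.
Only *tetodad yields all of Mominan tetotat, Vezilan sitodad.

*tetodad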